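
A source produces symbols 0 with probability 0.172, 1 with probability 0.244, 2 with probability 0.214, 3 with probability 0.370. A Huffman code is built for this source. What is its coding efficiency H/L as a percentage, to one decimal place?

Entropy H = −Σ p log₂ p ≈ 1.9401 bits.
Huffman merges: 43/250+107/500→193/500; 61/250+37/100→307/500; 193/500+307/500→1. L = 2 ≈ 2.0000.
Efficiency = H/L = 1.9401/2.0000 = 97.0%.

97.0%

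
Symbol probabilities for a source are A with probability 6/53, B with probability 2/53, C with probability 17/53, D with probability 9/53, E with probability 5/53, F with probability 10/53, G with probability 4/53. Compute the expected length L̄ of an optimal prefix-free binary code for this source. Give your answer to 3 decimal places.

Repeatedly combine the two least-probable nodes; the expected code length is the sum of the merged weights.
merge 2/53 + 4/53 → 6/53
merge 5/53 + 6/53 → 11/53
merge 6/53 + 9/53 → 15/53
merge 10/53 + 11/53 → 21/53
merge 15/53 + 17/53 → 32/53
merge 21/53 + 32/53 → 1
L = 6/53 + 11/53 + 15/53 + 21/53 + 32/53 + 1 = 138/53 ≈ 2.604 bits/symbol.

2.604 bits/symbol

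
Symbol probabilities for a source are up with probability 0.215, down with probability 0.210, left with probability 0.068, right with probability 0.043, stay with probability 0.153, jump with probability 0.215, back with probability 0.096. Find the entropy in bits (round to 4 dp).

H = −Σ pᵢ log₂ pᵢ.
−0.215·log₂(0.215) = 0.4768
−0.210·log₂(0.210) = 0.4728
−0.068·log₂(0.068) = 0.2637
−0.043·log₂(0.043) = 0.1952
−0.153·log₂(0.153) = 0.4144
−0.215·log₂(0.215) = 0.4768
−0.096·log₂(0.096) = 0.3246
Sum ≈ 2.6243 → 2.6243 bits.

2.6243 bits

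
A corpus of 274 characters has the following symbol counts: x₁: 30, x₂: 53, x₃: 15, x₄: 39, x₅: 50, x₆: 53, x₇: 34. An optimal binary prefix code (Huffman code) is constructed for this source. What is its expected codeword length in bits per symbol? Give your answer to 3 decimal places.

2.777 bits/symbol

Probabilities are the counts divided by 274.
Repeatedly combine the two least-probable nodes; the expected code length is the sum of the merged weights.
merge 15/274 + 15/137 → 45/274
merge 17/137 + 39/274 → 73/274
merge 45/274 + 25/137 → 95/274
merge 53/274 + 53/274 → 53/137
merge 73/274 + 95/274 → 84/137
merge 53/137 + 84/137 → 1
L = 45/274 + 73/274 + 95/274 + 53/137 + 84/137 + 1 = 761/274 ≈ 2.777 bits/symbol.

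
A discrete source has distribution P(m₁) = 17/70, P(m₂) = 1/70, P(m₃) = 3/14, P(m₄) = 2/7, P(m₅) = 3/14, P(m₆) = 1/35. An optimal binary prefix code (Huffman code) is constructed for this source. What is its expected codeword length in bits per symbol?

2.3 bits/symbol

Repeatedly combine the two least-probable nodes; the expected code length is the sum of the merged weights.
merge 1/70 + 1/35 → 3/70
merge 3/70 + 3/14 → 9/35
merge 3/14 + 17/70 → 16/35
merge 9/35 + 2/7 → 19/35
merge 16/35 + 19/35 → 1
L = 3/70 + 9/35 + 16/35 + 19/35 + 1 = 23/10 = 2.3 bits/symbol.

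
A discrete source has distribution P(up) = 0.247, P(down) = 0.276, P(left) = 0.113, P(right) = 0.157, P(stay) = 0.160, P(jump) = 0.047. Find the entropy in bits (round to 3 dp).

H = −Σ pᵢ log₂ pᵢ.
−0.247·log₂(0.247) = 0.4983
−0.276·log₂(0.276) = 0.5126
−0.113·log₂(0.113) = 0.3555
−0.157·log₂(0.157) = 0.4194
−0.160·log₂(0.160) = 0.4230
−0.047·log₂(0.047) = 0.2073
Sum ≈ 2.4161 → 2.416 bits.

2.416 bits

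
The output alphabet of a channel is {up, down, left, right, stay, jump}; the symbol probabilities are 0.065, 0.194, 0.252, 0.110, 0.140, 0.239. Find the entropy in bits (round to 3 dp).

H = −Σ pᵢ log₂ pᵢ.
−0.065·log₂(0.065) = 0.2563
−0.194·log₂(0.194) = 0.4590
−0.252·log₂(0.252) = 0.5011
−0.110·log₂(0.110) = 0.3503
−0.140·log₂(0.140) = 0.3971
−0.239·log₂(0.239) = 0.4935
Sum ≈ 2.4573 → 2.457 bits.

2.457 bits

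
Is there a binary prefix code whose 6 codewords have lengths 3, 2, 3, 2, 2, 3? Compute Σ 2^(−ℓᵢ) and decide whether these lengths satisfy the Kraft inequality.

With common denominator 2^3 = 8: Σ 2^(−ℓᵢ) = 1/8 + 2/8 + 1/8 + 2/8 + 2/8 + 1/8 = 9/8 = 1.125.
Kraft's inequality requires Σ ≤ 1; here Σ = 1.125 > 1, so no such prefix code exists.

1.125; no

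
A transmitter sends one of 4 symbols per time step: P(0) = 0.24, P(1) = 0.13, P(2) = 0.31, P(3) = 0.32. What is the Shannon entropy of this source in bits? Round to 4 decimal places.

H = −Σ pᵢ log₂ pᵢ.
−0.24·log₂(0.24) = 0.4941
−0.13·log₂(0.13) = 0.3826
−0.31·log₂(0.31) = 0.5238
−0.32·log₂(0.32) = 0.5260
Sum ≈ 1.9266 → 1.9266 bits.

1.9266 bits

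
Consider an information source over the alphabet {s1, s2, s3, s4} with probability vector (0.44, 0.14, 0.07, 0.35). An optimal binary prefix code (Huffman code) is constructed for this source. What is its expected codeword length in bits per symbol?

Repeatedly combine the two least-probable nodes; the expected code length is the sum of the merged weights.
merge 7/100 + 7/50 → 21/100
merge 21/100 + 7/20 → 14/25
merge 11/25 + 14/25 → 1
L = 21/100 + 14/25 + 1 = 177/100 = 1.77 bits/symbol.

1.77 bits/symbol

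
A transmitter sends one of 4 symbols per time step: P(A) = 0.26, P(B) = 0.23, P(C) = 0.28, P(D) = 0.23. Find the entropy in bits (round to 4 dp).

1.9948 bits

H = −Σ pᵢ log₂ pᵢ.
−0.26·log₂(0.26) = 0.5053
−0.23·log₂(0.23) = 0.4877
−0.28·log₂(0.28) = 0.5142
−0.23·log₂(0.23) = 0.4877
Sum ≈ 1.9948 → 1.9948 bits.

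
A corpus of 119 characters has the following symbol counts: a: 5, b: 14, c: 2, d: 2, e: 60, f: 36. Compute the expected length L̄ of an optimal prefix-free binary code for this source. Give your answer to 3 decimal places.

Probabilities are the counts divided by 119.
Repeatedly combine the two least-probable nodes; the expected code length is the sum of the merged weights.
merge 2/119 + 2/119 → 4/119
merge 4/119 + 5/119 → 9/119
merge 9/119 + 2/17 → 23/119
merge 23/119 + 36/119 → 59/119
merge 59/119 + 60/119 → 1
L = 4/119 + 9/119 + 23/119 + 59/119 + 1 = 214/119 ≈ 1.798 bits/symbol.

1.798 bits/symbol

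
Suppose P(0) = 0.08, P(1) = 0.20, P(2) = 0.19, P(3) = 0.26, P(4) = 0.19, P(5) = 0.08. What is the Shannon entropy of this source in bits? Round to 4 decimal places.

2.4631 bits

H = −Σ pᵢ log₂ pᵢ.
−0.08·log₂(0.08) = 0.2915
−0.20·log₂(0.20) = 0.4644
−0.19·log₂(0.19) = 0.4552
−0.26·log₂(0.26) = 0.5053
−0.19·log₂(0.19) = 0.4552
−0.08·log₂(0.08) = 0.2915
Sum ≈ 2.4631 → 2.4631 bits.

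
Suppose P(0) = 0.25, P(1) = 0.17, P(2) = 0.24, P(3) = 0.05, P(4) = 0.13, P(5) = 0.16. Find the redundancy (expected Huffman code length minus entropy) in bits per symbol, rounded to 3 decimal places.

Entropy H = −Σ p log₂ p ≈ 2.4505 bits.
Huffman merges: 1/20+13/100→9/50; 4/25+17/100→33/100; 9/50+6/25→21/50; 1/4+33/100→29/50; 21/50+29/50→1. L = 251/100 ≈ 2.5100.
L − H = 2.5100 − 2.4505 = 0.060 bits.

0.060 bits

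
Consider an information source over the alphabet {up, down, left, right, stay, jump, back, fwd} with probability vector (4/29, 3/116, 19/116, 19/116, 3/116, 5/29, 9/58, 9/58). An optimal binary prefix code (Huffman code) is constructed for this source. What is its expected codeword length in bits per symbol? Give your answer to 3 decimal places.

Repeatedly combine the two least-probable nodes; the expected code length is the sum of the merged weights.
merge 3/116 + 3/116 → 3/58
merge 3/58 + 4/29 → 11/58
merge 9/58 + 9/58 → 9/29
merge 19/116 + 19/116 → 19/58
merge 5/29 + 11/58 → 21/58
merge 9/29 + 19/58 → 37/58
merge 21/58 + 37/58 → 1
L = 3/58 + 11/58 + 9/29 + 19/58 + 21/58 + 37/58 + 1 = 167/58 ≈ 2.879 bits/symbol.

2.879 bits/symbol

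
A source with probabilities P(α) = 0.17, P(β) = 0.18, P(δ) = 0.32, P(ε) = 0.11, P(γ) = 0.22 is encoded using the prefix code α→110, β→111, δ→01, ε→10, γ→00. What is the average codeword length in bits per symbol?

L̄ = Σ pᵢ·ℓᵢ = 0.17·3 + 0.18·3 + 0.32·2 + 0.11·2 + 0.22·2 = 2.35 bits/symbol.

2.35 bits/symbol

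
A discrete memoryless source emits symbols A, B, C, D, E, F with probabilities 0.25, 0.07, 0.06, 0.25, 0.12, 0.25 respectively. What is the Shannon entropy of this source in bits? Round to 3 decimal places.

2.379 bits

H = −Σ pᵢ log₂ pᵢ.
−0.25·log₂(0.25) = 0.5000
−0.07·log₂(0.07) = 0.2686
−0.06·log₂(0.06) = 0.2435
−0.25·log₂(0.25) = 0.5000
−0.12·log₂(0.12) = 0.3671
−0.25·log₂(0.25) = 0.5000
Sum ≈ 2.3792 → 2.379 bits.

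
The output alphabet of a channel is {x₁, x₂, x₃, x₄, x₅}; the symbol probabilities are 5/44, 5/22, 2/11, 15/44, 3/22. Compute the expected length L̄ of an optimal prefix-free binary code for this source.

2.25 bits/symbol

Repeatedly combine the two least-probable nodes; the expected code length is the sum of the merged weights.
merge 5/44 + 3/22 → 1/4
merge 2/11 + 5/22 → 9/22
merge 1/4 + 15/44 → 13/22
merge 9/22 + 13/22 → 1
L = 1/4 + 9/22 + 13/22 + 1 = 9/4 = 2.25 bits/symbol.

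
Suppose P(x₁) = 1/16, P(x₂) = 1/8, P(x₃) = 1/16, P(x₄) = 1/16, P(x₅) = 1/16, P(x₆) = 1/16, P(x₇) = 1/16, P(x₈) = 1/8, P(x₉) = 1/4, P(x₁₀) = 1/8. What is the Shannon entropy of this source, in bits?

3.125 bits

Each probability is a power of 1/2, so log₂(1/p) is an integer.
H = Σ p·log₂(1/p) = 1/16·4 + 1/8·3 + 1/16·4 + 1/16·4 + 1/16·4 + 1/16·4 + 1/16·4 + 1/8·3 + 1/4·2 + 1/8·3 = 3.125 bits.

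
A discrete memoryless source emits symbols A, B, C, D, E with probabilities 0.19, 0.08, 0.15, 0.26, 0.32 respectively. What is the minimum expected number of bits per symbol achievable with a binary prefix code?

2.23 bits/symbol

Repeatedly combine the two least-probable nodes; the expected code length is the sum of the merged weights.
merge 2/25 + 3/20 → 23/100
merge 19/100 + 23/100 → 21/50
merge 13/50 + 8/25 → 29/50
merge 21/50 + 29/50 → 1
L = 23/100 + 21/50 + 29/50 + 1 = 223/100 = 2.23 bits/symbol.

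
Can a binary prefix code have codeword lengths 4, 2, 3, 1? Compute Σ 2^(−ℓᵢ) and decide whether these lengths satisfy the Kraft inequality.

With common denominator 2^4 = 16: Σ 2^(−ℓᵢ) = 1/16 + 4/16 + 2/16 + 8/16 = 15/16 = 0.9375.
Kraft's inequality requires Σ ≤ 1; here Σ = 0.9375 ≤ 1, so such a prefix code exists.

0.9375; yes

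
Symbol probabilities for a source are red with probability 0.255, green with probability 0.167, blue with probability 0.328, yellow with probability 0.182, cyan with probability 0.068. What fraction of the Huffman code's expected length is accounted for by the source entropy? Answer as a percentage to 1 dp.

Entropy H = −Σ p log₂ p ≈ 2.1725 bits.
Huffman merges: 17/250+167/1000→47/200; 91/500+47/200→417/1000; 51/200+41/125→583/1000; 417/1000+583/1000→1. L = 447/200 ≈ 2.2350.
Efficiency = H/L = 2.1725/2.2350 = 97.2%.

97.2%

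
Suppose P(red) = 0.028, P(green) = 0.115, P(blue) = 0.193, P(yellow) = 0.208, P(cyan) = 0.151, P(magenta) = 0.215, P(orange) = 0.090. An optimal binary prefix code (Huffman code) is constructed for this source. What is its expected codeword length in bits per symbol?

Repeatedly combine the two least-probable nodes; the expected code length is the sum of the merged weights.
merge 7/250 + 9/100 → 59/500
merge 23/200 + 59/500 → 233/1000
merge 151/1000 + 193/1000 → 43/125
merge 26/125 + 43/200 → 423/1000
merge 233/1000 + 43/125 → 577/1000
merge 423/1000 + 577/1000 → 1
L = 59/500 + 233/1000 + 43/125 + 423/1000 + 577/1000 + 1 = 539/200 = 2.695 bits/symbol.

2.695 bits/symbol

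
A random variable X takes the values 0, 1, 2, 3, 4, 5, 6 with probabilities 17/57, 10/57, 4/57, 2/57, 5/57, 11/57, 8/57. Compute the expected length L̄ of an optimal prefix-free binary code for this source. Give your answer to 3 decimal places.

2.614 bits/symbol

Repeatedly combine the two least-probable nodes; the expected code length is the sum of the merged weights.
merge 2/57 + 4/57 → 2/19
merge 5/57 + 2/19 → 11/57
merge 8/57 + 10/57 → 6/19
merge 11/57 + 11/57 → 22/57
merge 17/57 + 6/19 → 35/57
merge 22/57 + 35/57 → 1
L = 2/19 + 11/57 + 6/19 + 22/57 + 35/57 + 1 = 149/57 ≈ 2.614 bits/symbol.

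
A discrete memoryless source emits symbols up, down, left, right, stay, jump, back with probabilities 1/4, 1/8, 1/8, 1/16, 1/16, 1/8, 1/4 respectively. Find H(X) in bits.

2.625 bits

Each probability is a power of 1/2, so log₂(1/p) is an integer.
H = Σ p·log₂(1/p) = 1/4·2 + 1/8·3 + 1/8·3 + 1/16·4 + 1/16·4 + 1/8·3 + 1/4·2 = 2.625 bits.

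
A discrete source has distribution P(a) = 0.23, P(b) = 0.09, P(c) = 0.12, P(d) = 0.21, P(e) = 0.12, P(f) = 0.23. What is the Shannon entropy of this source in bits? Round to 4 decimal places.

2.4949 bits

H = −Σ pᵢ log₂ pᵢ.
−0.23·log₂(0.23) = 0.4877
−0.09·log₂(0.09) = 0.3127
−0.12·log₂(0.12) = 0.3671
−0.21·log₂(0.21) = 0.4728
−0.12·log₂(0.12) = 0.3671
−0.23·log₂(0.23) = 0.4877
Sum ≈ 2.4949 → 2.4949 bits.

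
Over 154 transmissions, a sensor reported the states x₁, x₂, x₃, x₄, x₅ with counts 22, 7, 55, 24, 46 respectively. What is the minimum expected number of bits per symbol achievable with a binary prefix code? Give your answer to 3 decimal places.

2.175 bits/symbol

Probabilities are the counts divided by 154.
Repeatedly combine the two least-probable nodes; the expected code length is the sum of the merged weights.
merge 1/22 + 1/7 → 29/154
merge 12/77 + 29/154 → 53/154
merge 23/77 + 53/154 → 9/14
merge 5/14 + 9/14 → 1
L = 29/154 + 53/154 + 9/14 + 1 = 335/154 ≈ 2.175 bits/symbol.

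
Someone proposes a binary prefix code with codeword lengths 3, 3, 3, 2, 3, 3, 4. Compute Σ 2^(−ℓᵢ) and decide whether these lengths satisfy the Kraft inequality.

0.9375; yes

With common denominator 2^4 = 16: Σ 2^(−ℓᵢ) = 2/16 + 2/16 + 2/16 + 4/16 + 2/16 + 2/16 + 1/16 = 15/16 = 0.9375.
Kraft's inequality requires Σ ≤ 1; here Σ = 0.9375 ≤ 1, so such a prefix code exists.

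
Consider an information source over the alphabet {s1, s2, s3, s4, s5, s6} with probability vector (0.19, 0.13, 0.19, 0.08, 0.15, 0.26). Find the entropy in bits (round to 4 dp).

H = −Σ pᵢ log₂ pᵢ.
−0.19·log₂(0.19) = 0.4552
−0.13·log₂(0.13) = 0.3826
−0.19·log₂(0.19) = 0.4552
−0.08·log₂(0.08) = 0.2915
−0.15·log₂(0.15) = 0.4105
−0.26·log₂(0.26) = 0.5053
Sum ≈ 2.5004 → 2.5004 bits.

2.5004 bits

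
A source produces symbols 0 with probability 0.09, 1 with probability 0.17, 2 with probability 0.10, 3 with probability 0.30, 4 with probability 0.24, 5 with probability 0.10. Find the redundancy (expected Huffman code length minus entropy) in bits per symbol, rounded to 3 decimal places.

0.033 bits

Entropy H = −Σ p log₂ p ≈ 2.4269 bits.
Huffman merges: 9/100+1/10→19/100; 1/10+17/100→27/100; 19/100+6/25→43/100; 27/100+3/10→57/100; 43/100+57/100→1. L = 123/50 ≈ 2.4600.
L − H = 2.4600 − 2.4269 = 0.033 bits.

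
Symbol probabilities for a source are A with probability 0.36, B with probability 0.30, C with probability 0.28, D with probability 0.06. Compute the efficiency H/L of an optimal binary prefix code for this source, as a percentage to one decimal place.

Entropy H = −Σ p log₂ p ≈ 1.8095 bits.
Huffman merges: 3/50+7/25→17/50; 3/10+17/50→16/25; 9/25+16/25→1. L = 99/50 ≈ 1.9800.
Efficiency = H/L = 1.8095/1.9800 = 91.4%.

91.4%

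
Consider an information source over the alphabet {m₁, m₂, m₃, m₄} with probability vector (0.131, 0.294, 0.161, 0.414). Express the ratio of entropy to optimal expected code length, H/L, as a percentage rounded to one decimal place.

Entropy H = −Σ p log₂ p ≈ 1.8543 bits.
Huffman merges: 131/1000+161/1000→73/250; 73/250+147/500→293/500; 207/500+293/500→1. L = 939/500 ≈ 1.8780.
Efficiency = H/L = 1.8543/1.8780 = 98.7%.

98.7%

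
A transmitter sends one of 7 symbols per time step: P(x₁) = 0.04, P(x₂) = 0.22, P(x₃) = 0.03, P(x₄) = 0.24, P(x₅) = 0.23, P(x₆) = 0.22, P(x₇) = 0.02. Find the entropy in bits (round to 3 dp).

2.393 bits

H = −Σ pᵢ log₂ pᵢ.
−0.04·log₂(0.04) = 0.1858
−0.22·log₂(0.22) = 0.4806
−0.03·log₂(0.03) = 0.1518
−0.24·log₂(0.24) = 0.4941
−0.23·log₂(0.23) = 0.4877
−0.22·log₂(0.22) = 0.4806
−0.02·log₂(0.02) = 0.1129
Sum ≈ 2.3933 → 2.393 bits.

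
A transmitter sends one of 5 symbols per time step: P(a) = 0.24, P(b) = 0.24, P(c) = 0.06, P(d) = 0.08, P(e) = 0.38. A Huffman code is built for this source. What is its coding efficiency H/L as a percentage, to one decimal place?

Entropy H = −Σ p log₂ p ≈ 2.0538 bits.
Huffman merges: 3/50+2/25→7/50; 7/50+6/25→19/50; 6/25+19/50→31/50; 19/50+31/50→1. L = 107/50 ≈ 2.1400.
Efficiency = H/L = 2.0538/2.1400 = 96.0%.

96.0%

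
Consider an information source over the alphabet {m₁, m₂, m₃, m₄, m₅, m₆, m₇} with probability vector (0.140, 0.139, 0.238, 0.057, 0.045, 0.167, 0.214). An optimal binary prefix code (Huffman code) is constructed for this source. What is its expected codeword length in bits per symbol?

Repeatedly combine the two least-probable nodes; the expected code length is the sum of the merged weights.
merge 9/200 + 57/1000 → 51/500
merge 51/500 + 139/1000 → 241/1000
merge 7/50 + 167/1000 → 307/1000
merge 107/500 + 119/500 → 113/250
merge 241/1000 + 307/1000 → 137/250
merge 113/250 + 137/250 → 1
L = 51/500 + 241/1000 + 307/1000 + 113/250 + 137/250 + 1 = 53/20 = 2.65 bits/symbol.

2.65 bits/symbol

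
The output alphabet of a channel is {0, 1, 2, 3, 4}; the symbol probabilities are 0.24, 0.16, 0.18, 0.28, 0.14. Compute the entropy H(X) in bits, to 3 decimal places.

H = −Σ pᵢ log₂ pᵢ.
−0.24·log₂(0.24) = 0.4941
−0.16·log₂(0.16) = 0.4230
−0.18·log₂(0.18) = 0.4453
−0.28·log₂(0.28) = 0.5142
−0.14·log₂(0.14) = 0.3971
Sum ≈ 2.2738 → 2.274 bits.

2.274 bits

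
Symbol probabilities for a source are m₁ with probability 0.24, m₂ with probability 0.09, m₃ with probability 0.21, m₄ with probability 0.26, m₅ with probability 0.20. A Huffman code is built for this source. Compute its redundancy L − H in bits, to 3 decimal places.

Entropy H = −Σ p log₂ p ≈ 2.2493 bits.
Huffman merges: 9/100+1/5→29/100; 21/100+6/25→9/20; 13/50+29/100→11/20; 9/20+11/20→1. L = 229/100 ≈ 2.2900.
L − H = 2.2900 − 2.2493 = 0.041 bits.

0.041 bits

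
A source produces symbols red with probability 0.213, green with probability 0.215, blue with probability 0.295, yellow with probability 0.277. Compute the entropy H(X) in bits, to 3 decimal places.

H = −Σ pᵢ log₂ pᵢ.
−0.213·log₂(0.213) = 0.4752
−0.215·log₂(0.215) = 0.4768
−0.295·log₂(0.295) = 0.5196
−0.277·log₂(0.277) = 0.5130
Sum ≈ 1.9846 → 1.985 bits.

1.985 bits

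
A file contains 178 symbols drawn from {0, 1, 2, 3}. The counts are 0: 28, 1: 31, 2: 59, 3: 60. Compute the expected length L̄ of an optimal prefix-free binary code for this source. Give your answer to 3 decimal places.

Probabilities are the counts divided by 178.
Repeatedly combine the two least-probable nodes; the expected code length is the sum of the merged weights.
merge 14/89 + 31/178 → 59/178
merge 59/178 + 59/178 → 59/89
merge 30/89 + 59/89 → 1
L = 59/178 + 59/89 + 1 = 355/178 ≈ 1.994 bits/symbol.

1.994 bits/symbol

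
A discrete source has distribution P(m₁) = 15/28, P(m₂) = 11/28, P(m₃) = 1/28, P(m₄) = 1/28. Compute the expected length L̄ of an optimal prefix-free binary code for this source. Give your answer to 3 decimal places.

1.536 bits/symbol

Repeatedly combine the two least-probable nodes; the expected code length is the sum of the merged weights.
merge 1/28 + 1/28 → 1/14
merge 1/14 + 11/28 → 13/28
merge 13/28 + 15/28 → 1
L = 1/14 + 13/28 + 1 = 43/28 ≈ 1.536 bits/symbol.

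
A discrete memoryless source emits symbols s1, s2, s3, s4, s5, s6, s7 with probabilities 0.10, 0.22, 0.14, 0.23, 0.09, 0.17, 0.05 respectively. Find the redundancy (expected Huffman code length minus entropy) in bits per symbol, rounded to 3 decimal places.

0.029 bits

Entropy H = −Σ p log₂ p ≈ 2.6609 bits.
Huffman merges: 1/20+9/100→7/50; 1/10+7/50→6/25; 7/50+17/100→31/100; 11/50+23/100→9/20; 6/25+31/100→11/20; 9/20+11/20→1. L = 269/100 ≈ 2.6900.
L − H = 2.6900 − 2.6609 = 0.029 bits.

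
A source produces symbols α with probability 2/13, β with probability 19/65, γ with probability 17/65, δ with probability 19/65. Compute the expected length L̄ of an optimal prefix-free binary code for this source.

2 bits/symbol

Repeatedly combine the two least-probable nodes; the expected code length is the sum of the merged weights.
merge 2/13 + 17/65 → 27/65
merge 19/65 + 19/65 → 38/65
merge 27/65 + 38/65 → 1
L = 27/65 + 38/65 + 1 = 2 bits/symbol.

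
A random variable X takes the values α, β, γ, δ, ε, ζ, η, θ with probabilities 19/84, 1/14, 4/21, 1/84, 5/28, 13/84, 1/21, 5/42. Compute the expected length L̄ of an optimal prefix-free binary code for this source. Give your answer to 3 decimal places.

Repeatedly combine the two least-probable nodes; the expected code length is the sum of the merged weights.
merge 1/84 + 1/21 → 5/84
merge 5/84 + 1/14 → 11/84
merge 5/42 + 11/84 → 1/4
merge 13/84 + 5/28 → 1/3
merge 4/21 + 19/84 → 5/12
merge 1/4 + 1/3 → 7/12
merge 5/12 + 7/12 → 1
L = 5/84 + 11/84 + 1/4 + 1/3 + 5/12 + 7/12 + 1 = 233/84 ≈ 2.774 bits/symbol.

2.774 bits/symbol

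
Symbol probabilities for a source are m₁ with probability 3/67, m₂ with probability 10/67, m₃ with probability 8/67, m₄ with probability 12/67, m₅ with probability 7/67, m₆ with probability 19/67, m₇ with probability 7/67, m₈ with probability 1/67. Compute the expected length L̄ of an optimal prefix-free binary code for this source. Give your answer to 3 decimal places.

Repeatedly combine the two least-probable nodes; the expected code length is the sum of the merged weights.
merge 1/67 + 3/67 → 4/67
merge 4/67 + 7/67 → 11/67
merge 7/67 + 8/67 → 15/67
merge 10/67 + 11/67 → 21/67
merge 12/67 + 15/67 → 27/67
merge 19/67 + 21/67 → 40/67
merge 27/67 + 40/67 → 1
L = 4/67 + 11/67 + 15/67 + 21/67 + 27/67 + 40/67 + 1 = 185/67 ≈ 2.761 bits/symbol.

2.761 bits/symbol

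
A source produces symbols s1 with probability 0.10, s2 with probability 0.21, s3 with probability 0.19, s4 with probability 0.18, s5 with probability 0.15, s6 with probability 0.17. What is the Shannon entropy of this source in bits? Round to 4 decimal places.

H = −Σ pᵢ log₂ pᵢ.
−0.10·log₂(0.10) = 0.3322
−0.21·log₂(0.21) = 0.4728
−0.19·log₂(0.19) = 0.4552
−0.18·log₂(0.18) = 0.4453
−0.15·log₂(0.15) = 0.4105
−0.17·log₂(0.17) = 0.4346
Sum ≈ 2.5507 → 2.5507 bits.

2.5507 bits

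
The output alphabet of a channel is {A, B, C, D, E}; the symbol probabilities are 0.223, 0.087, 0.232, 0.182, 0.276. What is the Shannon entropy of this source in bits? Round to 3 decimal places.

H = −Σ pᵢ log₂ pᵢ.
−0.223·log₂(0.223) = 0.4828
−0.087·log₂(0.087) = 0.3065
−0.232·log₂(0.232) = 0.4890
−0.182·log₂(0.182) = 0.4474
−0.276·log₂(0.276) = 0.5126
Sum ≈ 2.2382 → 2.238 bits.

2.238 bits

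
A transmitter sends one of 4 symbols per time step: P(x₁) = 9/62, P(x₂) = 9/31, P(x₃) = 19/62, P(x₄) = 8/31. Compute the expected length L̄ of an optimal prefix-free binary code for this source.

Repeatedly combine the two least-probable nodes; the expected code length is the sum of the merged weights.
merge 9/62 + 8/31 → 25/62
merge 9/31 + 19/62 → 37/62
merge 25/62 + 37/62 → 1
L = 25/62 + 37/62 + 1 = 2 bits/symbol.

2 bits/symbol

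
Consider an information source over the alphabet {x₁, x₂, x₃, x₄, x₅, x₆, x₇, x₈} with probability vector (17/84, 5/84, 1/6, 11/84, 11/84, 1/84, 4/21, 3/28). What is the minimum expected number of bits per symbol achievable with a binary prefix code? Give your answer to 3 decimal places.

Repeatedly combine the two least-probable nodes; the expected code length is the sum of the merged weights.
merge 1/84 + 5/84 → 1/14
merge 1/14 + 3/28 → 5/28
merge 11/84 + 11/84 → 11/42
merge 1/6 + 5/28 → 29/84
merge 4/21 + 17/84 → 11/28
merge 11/42 + 29/84 → 17/28
merge 11/28 + 17/28 → 1
L = 1/14 + 5/28 + 11/42 + 29/84 + 11/28 + 17/28 + 1 = 20/7 ≈ 2.857 bits/symbol.

2.857 bits/symbol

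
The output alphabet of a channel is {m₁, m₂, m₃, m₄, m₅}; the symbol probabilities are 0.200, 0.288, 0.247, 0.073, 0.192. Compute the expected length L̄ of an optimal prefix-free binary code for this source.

Repeatedly combine the two least-probable nodes; the expected code length is the sum of the merged weights.
merge 73/1000 + 24/125 → 53/200
merge 1/5 + 247/1000 → 447/1000
merge 53/200 + 36/125 → 553/1000
merge 447/1000 + 553/1000 → 1
L = 53/200 + 447/1000 + 553/1000 + 1 = 453/200 = 2.265 bits/symbol.

2.265 bits/symbol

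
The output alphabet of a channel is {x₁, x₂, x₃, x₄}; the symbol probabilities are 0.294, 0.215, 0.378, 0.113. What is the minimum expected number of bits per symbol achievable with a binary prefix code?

Repeatedly combine the two least-probable nodes; the expected code length is the sum of the merged weights.
merge 113/1000 + 43/200 → 41/125
merge 147/500 + 41/125 → 311/500
merge 189/500 + 311/500 → 1
L = 41/125 + 311/500 + 1 = 39/20 = 1.95 bits/symbol.

1.95 bits/symbol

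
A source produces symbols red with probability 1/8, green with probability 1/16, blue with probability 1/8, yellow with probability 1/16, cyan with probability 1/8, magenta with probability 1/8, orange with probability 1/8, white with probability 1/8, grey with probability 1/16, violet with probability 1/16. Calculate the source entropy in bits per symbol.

3.25 bits

Each probability is a power of 1/2, so log₂(1/p) is an integer.
H = Σ p·log₂(1/p) = 1/8·3 + 1/16·4 + 1/8·3 + 1/16·4 + 1/8·3 + 1/8·3 + 1/8·3 + 1/8·3 + 1/16·4 + 1/16·4 = 3.25 bits.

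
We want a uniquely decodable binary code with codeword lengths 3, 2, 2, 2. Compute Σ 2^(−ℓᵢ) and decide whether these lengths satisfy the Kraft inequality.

0.875; yes

With common denominator 2^3 = 8: Σ 2^(−ℓᵢ) = 1/8 + 2/8 + 2/8 + 2/8 = 7/8 = 0.875.
Kraft's inequality requires Σ ≤ 1; here Σ = 0.875 ≤ 1, so such a prefix code exists.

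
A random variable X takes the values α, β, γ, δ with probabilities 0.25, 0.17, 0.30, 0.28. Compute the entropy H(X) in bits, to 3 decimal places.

H = −Σ pᵢ log₂ pᵢ.
−0.25·log₂(0.25) = 0.5000
−0.17·log₂(0.17) = 0.4346
−0.30·log₂(0.30) = 0.5211
−0.28·log₂(0.28) = 0.5142
Sum ≈ 1.9699 → 1.970 bits.

1.970 bits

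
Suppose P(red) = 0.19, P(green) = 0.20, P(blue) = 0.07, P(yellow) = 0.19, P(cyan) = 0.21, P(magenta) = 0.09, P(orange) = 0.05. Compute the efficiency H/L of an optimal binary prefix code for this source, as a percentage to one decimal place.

97.6%

Entropy H = −Σ p log₂ p ≈ 2.6450 bits.
Huffman merges: 1/20+7/100→3/25; 9/100+3/25→21/100; 19/100+19/100→19/50; 1/5+21/100→41/100; 21/100+19/50→59/100; 41/100+59/100→1. L = 271/100 ≈ 2.7100.
Efficiency = H/L = 2.6450/2.7100 = 97.6%.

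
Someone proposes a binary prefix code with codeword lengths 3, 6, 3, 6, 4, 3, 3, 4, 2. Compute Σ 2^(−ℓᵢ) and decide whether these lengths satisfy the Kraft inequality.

With common denominator 2^6 = 64: Σ 2^(−ℓᵢ) = 8/64 + 1/64 + 8/64 + 1/64 + 4/64 + 8/64 + 8/64 + 4/64 + 16/64 = 58/64 = 0.90625.
Kraft's inequality requires Σ ≤ 1; here Σ = 0.90625 ≤ 1, so such a prefix code exists.

0.90625; yes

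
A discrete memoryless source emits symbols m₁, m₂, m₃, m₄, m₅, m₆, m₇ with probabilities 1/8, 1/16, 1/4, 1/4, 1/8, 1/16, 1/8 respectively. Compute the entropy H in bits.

Each probability is a power of 1/2, so log₂(1/p) is an integer.
H = Σ p·log₂(1/p) = 1/8·3 + 1/16·4 + 1/4·2 + 1/4·2 + 1/8·3 + 1/16·4 + 1/8·3 = 2.625 bits.

2.625 bits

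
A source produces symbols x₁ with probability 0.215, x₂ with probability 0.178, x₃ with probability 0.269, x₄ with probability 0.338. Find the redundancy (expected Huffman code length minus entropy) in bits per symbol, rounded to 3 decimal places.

Entropy H = −Σ p log₂ p ≈ 1.9585 bits.
Huffman merges: 89/500+43/200→393/1000; 269/1000+169/500→607/1000; 393/1000+607/1000→1. L = 2 ≈ 2.0000.
L − H = 2.0000 − 1.9585 = 0.041 bits.

0.041 bits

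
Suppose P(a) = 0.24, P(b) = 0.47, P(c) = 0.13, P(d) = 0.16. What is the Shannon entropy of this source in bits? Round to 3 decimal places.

H = −Σ pᵢ log₂ pᵢ.
−0.24·log₂(0.24) = 0.4941
−0.47·log₂(0.47) = 0.5120
−0.13·log₂(0.13) = 0.3826
−0.16·log₂(0.16) = 0.4230
Sum ≈ 1.8118 → 1.812 bits.

1.812 bits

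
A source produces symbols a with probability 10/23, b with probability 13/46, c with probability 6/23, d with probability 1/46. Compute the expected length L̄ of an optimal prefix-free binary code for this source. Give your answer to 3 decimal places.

1.848 bits/symbol

Repeatedly combine the two least-probable nodes; the expected code length is the sum of the merged weights.
merge 1/46 + 6/23 → 13/46
merge 13/46 + 13/46 → 13/23
merge 10/23 + 13/23 → 1
L = 13/46 + 13/23 + 1 = 85/46 ≈ 1.848 bits/symbol.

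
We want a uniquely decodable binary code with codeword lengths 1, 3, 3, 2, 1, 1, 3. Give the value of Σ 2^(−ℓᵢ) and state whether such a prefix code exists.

With common denominator 2^3 = 8: Σ 2^(−ℓᵢ) = 4/8 + 1/8 + 1/8 + 2/8 + 4/8 + 4/8 + 1/8 = 17/8 = 2.125.
Kraft's inequality requires Σ ≤ 1; here Σ = 2.125 > 1, so no such prefix code exists.

2.125; no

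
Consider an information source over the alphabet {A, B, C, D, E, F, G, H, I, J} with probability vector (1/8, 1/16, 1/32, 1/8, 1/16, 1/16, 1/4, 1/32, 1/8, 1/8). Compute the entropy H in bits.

3.0625 bits

Each probability is a power of 1/2, so log₂(1/p) is an integer.
H = Σ p·log₂(1/p) = 1/8·3 + 1/16·4 + 1/32·5 + 1/8·3 + 1/16·4 + 1/16·4 + 1/4·2 + 1/32·5 + 1/8·3 + 1/8·3 = 3.0625 bits.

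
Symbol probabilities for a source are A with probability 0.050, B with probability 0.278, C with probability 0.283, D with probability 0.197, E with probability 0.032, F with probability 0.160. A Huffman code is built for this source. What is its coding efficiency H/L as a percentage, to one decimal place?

98.5%

Entropy H = −Σ p log₂ p ≈ 2.2885 bits.
Huffman merges: 4/125+1/20→41/500; 41/500+4/25→121/500; 197/1000+121/500→439/1000; 139/500+283/1000→561/1000; 439/1000+561/1000→1. L = 581/250 ≈ 2.3240.
Efficiency = H/L = 2.2885/2.3240 = 98.5%.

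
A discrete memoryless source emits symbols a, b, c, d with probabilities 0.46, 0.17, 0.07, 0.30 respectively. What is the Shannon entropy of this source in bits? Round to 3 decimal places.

H = −Σ pᵢ log₂ pᵢ.
−0.46·log₂(0.46) = 0.5153
−0.17·log₂(0.17) = 0.4346
−0.07·log₂(0.07) = 0.2686
−0.30·log₂(0.30) = 0.5211
Sum ≈ 1.7396 → 1.740 bits.

1.740 bits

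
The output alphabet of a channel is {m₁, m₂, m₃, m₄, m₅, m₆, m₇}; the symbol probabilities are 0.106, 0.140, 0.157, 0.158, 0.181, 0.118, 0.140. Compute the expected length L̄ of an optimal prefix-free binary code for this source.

2.819 bits/symbol

Repeatedly combine the two least-probable nodes; the expected code length is the sum of the merged weights.
merge 53/500 + 59/500 → 28/125
merge 7/50 + 7/50 → 7/25
merge 157/1000 + 79/500 → 63/200
merge 181/1000 + 28/125 → 81/200
merge 7/25 + 63/200 → 119/200
merge 81/200 + 119/200 → 1
L = 28/125 + 7/25 + 63/200 + 81/200 + 119/200 + 1 = 2819/1000 = 2.819 bits/symbol.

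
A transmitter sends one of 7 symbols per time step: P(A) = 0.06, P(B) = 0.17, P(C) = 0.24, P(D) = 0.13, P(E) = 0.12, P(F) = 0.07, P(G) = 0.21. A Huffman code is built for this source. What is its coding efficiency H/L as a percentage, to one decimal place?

99.4%

Entropy H = −Σ p log₂ p ≈ 2.6633 bits.
Huffman merges: 3/50+7/100→13/100; 3/25+13/100→1/4; 13/100+17/100→3/10; 21/100+6/25→9/20; 1/4+3/10→11/20; 9/20+11/20→1. L = 67/25 ≈ 2.6800.
Efficiency = H/L = 2.6633/2.6800 = 99.4%.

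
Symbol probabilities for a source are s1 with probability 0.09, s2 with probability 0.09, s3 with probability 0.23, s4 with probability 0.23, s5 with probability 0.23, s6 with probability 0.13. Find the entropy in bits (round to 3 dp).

2.471 bits

H = −Σ pᵢ log₂ pᵢ.
−0.09·log₂(0.09) = 0.3127
−0.09·log₂(0.09) = 0.3127
−0.23·log₂(0.23) = 0.4877
−0.23·log₂(0.23) = 0.4877
−0.23·log₂(0.23) = 0.4877
−0.13·log₂(0.13) = 0.3826
Sum ≈ 2.4710 → 2.471 bits.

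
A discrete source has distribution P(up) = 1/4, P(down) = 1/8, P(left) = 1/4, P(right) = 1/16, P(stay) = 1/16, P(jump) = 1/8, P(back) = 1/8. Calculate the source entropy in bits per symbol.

Each probability is a power of 1/2, so log₂(1/p) is an integer.
H = Σ p·log₂(1/p) = 1/4·2 + 1/8·3 + 1/4·2 + 1/16·4 + 1/16·4 + 1/8·3 + 1/8·3 = 2.625 bits.

2.625 bits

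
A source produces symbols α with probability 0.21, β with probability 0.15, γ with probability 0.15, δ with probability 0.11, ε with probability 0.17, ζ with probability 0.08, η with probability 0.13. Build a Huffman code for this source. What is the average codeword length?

2.79 bits/symbol

Repeatedly combine the two least-probable nodes; the expected code length is the sum of the merged weights.
merge 2/25 + 11/100 → 19/100
merge 13/100 + 3/20 → 7/25
merge 3/20 + 17/100 → 8/25
merge 19/100 + 21/100 → 2/5
merge 7/25 + 8/25 → 3/5
merge 2/5 + 3/5 → 1
L = 19/100 + 7/25 + 8/25 + 2/5 + 3/5 + 1 = 279/100 = 2.79 bits/symbol.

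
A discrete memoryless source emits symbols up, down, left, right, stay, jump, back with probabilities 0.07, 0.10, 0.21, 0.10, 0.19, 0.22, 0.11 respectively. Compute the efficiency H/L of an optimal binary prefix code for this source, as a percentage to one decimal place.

98.2%

Entropy H = −Σ p log₂ p ≈ 2.6919 bits.
Huffman merges: 7/100+1/10→17/100; 1/10+11/100→21/100; 17/100+19/100→9/25; 21/100+21/100→21/50; 11/50+9/25→29/50; 21/50+29/50→1. L = 137/50 ≈ 2.7400.
Efficiency = H/L = 2.6919/2.7400 = 98.2%.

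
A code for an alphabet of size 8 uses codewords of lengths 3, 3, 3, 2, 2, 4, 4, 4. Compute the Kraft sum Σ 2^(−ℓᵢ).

With common denominator 2^4 = 16: Σ 2^(−ℓᵢ) = 2/16 + 2/16 + 2/16 + 4/16 + 4/16 + 1/16 + 1/16 + 1/16 = 17/16 = 1.0625.

1.0625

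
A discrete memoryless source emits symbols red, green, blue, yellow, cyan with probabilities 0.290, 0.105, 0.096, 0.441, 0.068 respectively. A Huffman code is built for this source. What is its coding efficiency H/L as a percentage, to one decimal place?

98.8%

Entropy H = −Σ p log₂ p ≈ 1.9685 bits.
Huffman merges: 17/250+12/125→41/250; 21/200+41/250→269/1000; 269/1000+29/100→559/1000; 441/1000+559/1000→1. L = 249/125 ≈ 1.9920.
Efficiency = H/L = 1.9685/1.9920 = 98.8%.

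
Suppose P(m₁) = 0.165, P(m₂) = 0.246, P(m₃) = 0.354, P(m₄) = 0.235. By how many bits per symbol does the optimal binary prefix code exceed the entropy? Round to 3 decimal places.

0.052 bits

Entropy H = −Σ p log₂ p ≈ 1.9480 bits.
Huffman merges: 33/200+47/200→2/5; 123/500+177/500→3/5; 2/5+3/5→1. L = 2 ≈ 2.0000.
L − H = 2.0000 − 1.9480 = 0.052 bits.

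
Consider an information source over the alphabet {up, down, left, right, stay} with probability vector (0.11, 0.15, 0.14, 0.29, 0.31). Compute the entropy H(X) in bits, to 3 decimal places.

H = −Σ pᵢ log₂ pᵢ.
−0.11·log₂(0.11) = 0.3503
−0.15·log₂(0.15) = 0.4105
−0.14·log₂(0.14) = 0.3971
−0.29·log₂(0.29) = 0.5179
−0.31·log₂(0.31) = 0.5238
Sum ≈ 2.1996 → 2.200 bits.

2.200 bits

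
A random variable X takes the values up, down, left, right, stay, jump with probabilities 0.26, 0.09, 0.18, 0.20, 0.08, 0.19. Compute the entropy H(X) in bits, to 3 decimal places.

2.474 bits

H = −Σ pᵢ log₂ pᵢ.
−0.26·log₂(0.26) = 0.5053
−0.09·log₂(0.09) = 0.3127
−0.18·log₂(0.18) = 0.4453
−0.20·log₂(0.20) = 0.4644
−0.08·log₂(0.08) = 0.2915
−0.19·log₂(0.19) = 0.4552
Sum ≈ 2.4744 → 2.474 bits.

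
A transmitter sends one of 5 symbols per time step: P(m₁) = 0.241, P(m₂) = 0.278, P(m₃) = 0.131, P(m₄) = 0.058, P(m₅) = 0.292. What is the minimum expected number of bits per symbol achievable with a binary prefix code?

2.189 bits/symbol

Repeatedly combine the two least-probable nodes; the expected code length is the sum of the merged weights.
merge 29/500 + 131/1000 → 189/1000
merge 189/1000 + 241/1000 → 43/100
merge 139/500 + 73/250 → 57/100
merge 43/100 + 57/100 → 1
L = 189/1000 + 43/100 + 57/100 + 1 = 2189/1000 = 2.189 bits/symbol.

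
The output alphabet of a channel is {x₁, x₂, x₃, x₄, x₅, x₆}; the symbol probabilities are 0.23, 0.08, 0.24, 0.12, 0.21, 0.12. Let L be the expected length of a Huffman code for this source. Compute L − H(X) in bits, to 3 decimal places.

0.040 bits

Entropy H = −Σ p log₂ p ≈ 2.4803 bits.
Huffman merges: 2/25+3/25→1/5; 3/25+1/5→8/25; 21/100+23/100→11/25; 6/25+8/25→14/25; 11/25+14/25→1. L = 63/25 ≈ 2.5200.
L − H = 2.5200 − 2.4803 = 0.040 bits.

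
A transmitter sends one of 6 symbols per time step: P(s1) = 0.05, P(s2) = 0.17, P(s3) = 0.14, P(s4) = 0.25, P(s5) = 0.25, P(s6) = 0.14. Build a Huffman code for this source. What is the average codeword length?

2.5 bits/symbol

Repeatedly combine the two least-probable nodes; the expected code length is the sum of the merged weights.
merge 1/20 + 7/50 → 19/100
merge 7/50 + 17/100 → 31/100
merge 19/100 + 1/4 → 11/25
merge 1/4 + 31/100 → 14/25
merge 11/25 + 14/25 → 1
L = 19/100 + 31/100 + 11/25 + 14/25 + 1 = 5/2 = 2.5 bits/symbol.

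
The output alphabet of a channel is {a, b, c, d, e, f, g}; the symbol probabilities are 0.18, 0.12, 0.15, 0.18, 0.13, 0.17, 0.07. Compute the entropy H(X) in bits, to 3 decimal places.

H = −Σ pᵢ log₂ pᵢ.
−0.18·log₂(0.18) = 0.4453
−0.12·log₂(0.12) = 0.3671
−0.15·log₂(0.15) = 0.4105
−0.18·log₂(0.18) = 0.4453
−0.13·log₂(0.13) = 0.3826
−0.17·log₂(0.17) = 0.4346
−0.07·log₂(0.07) = 0.2686
Sum ≈ 2.7540 → 2.754 bits.

2.754 bits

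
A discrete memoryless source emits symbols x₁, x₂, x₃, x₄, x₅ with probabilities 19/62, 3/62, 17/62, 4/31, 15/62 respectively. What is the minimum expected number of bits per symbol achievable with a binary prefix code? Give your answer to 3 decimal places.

Repeatedly combine the two least-probable nodes; the expected code length is the sum of the merged weights.
merge 3/62 + 4/31 → 11/62
merge 11/62 + 15/62 → 13/31
merge 17/62 + 19/62 → 18/31
merge 13/31 + 18/31 → 1
L = 11/62 + 13/31 + 18/31 + 1 = 135/62 ≈ 2.177 bits/symbol.

2.177 bits/symbol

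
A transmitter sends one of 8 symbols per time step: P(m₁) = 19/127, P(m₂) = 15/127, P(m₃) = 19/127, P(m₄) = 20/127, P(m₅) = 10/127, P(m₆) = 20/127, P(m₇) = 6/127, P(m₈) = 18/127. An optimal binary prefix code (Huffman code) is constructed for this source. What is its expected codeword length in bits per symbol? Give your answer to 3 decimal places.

Repeatedly combine the two least-probable nodes; the expected code length is the sum of the merged weights.
merge 6/127 + 10/127 → 16/127
merge 15/127 + 16/127 → 31/127
merge 18/127 + 19/127 → 37/127
merge 19/127 + 20/127 → 39/127
merge 20/127 + 31/127 → 51/127
merge 37/127 + 39/127 → 76/127
merge 51/127 + 76/127 → 1
L = 16/127 + 31/127 + 37/127 + 39/127 + 51/127 + 76/127 + 1 = 377/127 ≈ 2.969 bits/symbol.

2.969 bits/symbol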